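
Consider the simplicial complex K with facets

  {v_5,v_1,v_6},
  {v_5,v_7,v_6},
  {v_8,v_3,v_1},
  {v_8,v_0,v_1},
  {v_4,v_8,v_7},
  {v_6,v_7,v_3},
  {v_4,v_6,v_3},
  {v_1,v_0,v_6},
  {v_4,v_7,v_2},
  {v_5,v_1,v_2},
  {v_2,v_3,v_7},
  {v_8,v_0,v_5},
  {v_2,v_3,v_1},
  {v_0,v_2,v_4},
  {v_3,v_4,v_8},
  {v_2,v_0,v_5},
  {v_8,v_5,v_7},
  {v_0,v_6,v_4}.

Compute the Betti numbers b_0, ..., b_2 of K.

b_0 = 1, b_1 = 1, b_2 = 0.

We work with the vertex ordering v_0 < v_1 < v_2 < v_3 < v_4 < v_5 < v_6 < v_7 < v_8. The simplices of K, each written with vertices in increasing order, are:

  0-simplices (9): [v_0], [v_1], [v_2], [v_3], [v_4], [v_5], [v_6], [v_7], [v_8]
  1-simplices (27): (27 of them)
  2-simplices (18): (18 of them)

Hence C_0 ≅ Z^9, C_1 ≅ Z^27, C_2 ≅ Z^18.

∂_1: C_1 → C_0 maps an edge to its endpoints' difference, ∂[p,q] = q − p.
This gives a 9×27 integer matrix of rank 8; reducing to Smith normal form yields diagonal entries (1,1,1,1,1,1,1,1).

Boundary ∂_2: C_2 → C_1 sends each 2-simplex [p,q,r] to [q,r] − [p,r] + [p,q]. For instance
  ∂[v_0,v_1,v_6] = [v_1,v_6] − [v_0,v_6] + [v_0,v_1],
  ∂[v_0,v_5,v_8] = [v_5,v_8] − [v_0,v_8] + [v_0,v_5].
The resulting 27×18 matrix has rank 18, and its Smith normal form has invariant factors (1,1,1,1,1,1,1,1,1,1,1,1,1,1,1,1,1,2).

From H_k ≅ ker(∂_k) / im(∂_{k+1}) we obtain:

  H_0: rank C_0 − rank ∂_1 = 9 − 8 = 1, and the invariant factors of ∂_1 are all 1, so H_0 ≅ Z.
  H_1: rank ker ∂_1 − rank ∂_2 = (27 − 8) − 18 = 1, and ∂_2 has invariant factor 2 > 1, so H_1 ≅ Z ⊕ Z/2.
  H_2: rank ker ∂_2 − rank ∂_3 = (18 − 18) − 0 = 0, and there is no ∂_3, so H_2 ≅ 0.

(K is a triangulation of the Klein bottle.)

Hence the Betti numbers are b_0 = 1, b_1 = 1, b_2 = 0.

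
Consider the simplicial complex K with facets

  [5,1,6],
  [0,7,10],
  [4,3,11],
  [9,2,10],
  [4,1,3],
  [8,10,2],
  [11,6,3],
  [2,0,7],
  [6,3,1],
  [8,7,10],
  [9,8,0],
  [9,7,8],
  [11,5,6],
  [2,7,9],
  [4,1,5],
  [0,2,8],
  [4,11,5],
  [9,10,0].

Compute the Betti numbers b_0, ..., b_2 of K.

b_0 = 2, b_1 = 0, b_2 = 1.

Order the vertices as 0 < 1 < 2 < 3 < 4 < 5 < 6 < 7 < 8 < 9 < 10 < 11. Listing each simplex with vertices in this order, K has dimension 2 with simplices:

  0-simplices (12): [0], [1], [2], [3], [4], [5], [6], [7], [8], [9], [10], [11]
  1-simplices (27): (27 of them)
  2-simplices (18): (18 of them)

Hence C_0 ≅ Z^12, C_1 ≅ Z^27, C_2 ≅ Z^18.

The boundary map ∂_1: C_1 → C_0 maps an edge to its endpoints' difference, ∂[p,q] = q − p. For instance
  ∂[3,4] = [4] − [3].
The resulting 12×27 matrix has rank 10, and its Smith normal form has invariant factors (1,1,1,1,1,1,1,1,1,1).

The boundary map ∂_2: C_2 → C_1 sends each 2-simplex [p,q,r] to [q,r] − [p,r] + [p,q]. For instance
  ∂[0,8,9] = [8,9] − [0,9] + [0,8],
  ∂[1,3,6] = [3,6] − [1,6] + [1,3].
The resulting 27×18 matrix has rank 17, and its Smith normal form has invariant factors (1,1,1,1,1,1,1,1,1,1,1,1,1,1,1,1,2).

From H_k ≅ ker(∂_k) / im(∂_{k+1}) we obtain:

  H_0: rank C_0 − rank ∂_1 = 12 − 10 = 2, and the invariant factors of ∂_1 are all 1, so H_0 = Z^2.
  H_1: rank ker ∂_1 − rank ∂_2 = (27 − 10) − 17 = 0, and ∂_2 has invariant factor 2 > 1, so H_1 = Z/2.
  H_2: rank ker ∂_2 − rank ∂_3 = (18 − 17) − 0 = 1, and there is no ∂_3, so H_2 = Z.

Hence the Betti numbers are b_0 = 2, b_1 = 0, b_2 = 1.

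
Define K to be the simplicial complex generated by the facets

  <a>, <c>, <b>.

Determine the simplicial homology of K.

H_0 = Z^3.

Fix the vertex order a < b < c and write every simplex with vertices in increasing order. Then dim K = 0 and the simplices of K are:

  0-simplices (3): a, b, c

so the chain groups are C_0 ≅ Z^3.

Reading off H_k = ker ∂_k / im ∂_{k+1}:

  H_0: rank C_0 − rank ∂_1 = 3 − 0 = 3, and there is no ∂_1, so H_0 ≅ Z^3.

(K is a triangulation of a set of 3 points.)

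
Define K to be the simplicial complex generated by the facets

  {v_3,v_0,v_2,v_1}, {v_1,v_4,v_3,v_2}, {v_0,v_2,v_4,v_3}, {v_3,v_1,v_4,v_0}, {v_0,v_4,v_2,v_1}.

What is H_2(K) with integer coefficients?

Fix the vertex order v_0 < v_1 < v_2 < v_3 < v_4 and write every simplex with vertices in increasing order. Then dim K = 3 and the simplices of K are:

  0-simplices (5): [v_0], [v_1], [v_2], [v_3], [v_4]
  1-simplices (10): [v_0,v_1], [v_0,v_2], [v_0,v_3], [v_0,v_4], [v_1,v_2], [v_1,v_3], [v_1,v_4], [v_2,v_3], [v_2,v_4], [v_3,v_4]
  2-simplices (10): [v_0,v_1,v_2], [v_0,v_1,v_3], [v_0,v_1,v_4], [v_0,v_2,v_3], [v_0,v_2,v_4], [v_0,v_3,v_4], [v_1,v_2,v_3], [v_1,v_2,v_4], [v_1,v_3,v_4], [v_2,v_3,v_4]
  3-simplices (5): [v_0,v_1,v_2,v_3], [v_0,v_1,v_2,v_4], [v_0,v_1,v_3,v_4], [v_0,v_2,v_3,v_4], [v_1,v_2,v_3,v_4]

Hence C_0 ≅ Z^5, C_1 ≅ Z^10, C_2 ≅ Z^10, C_3 ≅ Z^5.

∂_1: C_1 → C_0 maps an edge to its endpoints' difference, ∂[p,q] = q − p.
As a 5×10 matrix over Z this has rank 4, with invariant factors (1,1,1,1).

∂_2: C_2 → C_1 sends each 2-simplex [p,q,r] to [q,r] − [p,r] + [p,q]. For instance
  ∂[v_1,v_3,v_4] = [v_3,v_4] − [v_1,v_4] + [v_1,v_3],
  ∂[v_0,v_3,v_4] = [v_3,v_4] − [v_0,v_4] + [v_0,v_3].
As a 10×10 matrix over Z this has rank 6, with invariant factors (1,1,1,1,1,1).

Boundary ∂_3: C_3 → C_2 sends each 3-simplex σ to the alternating sum Σ_i (−1)^i (σ with its i-th vertex removed). For instance
  ∂[v_0,v_2,v_3,v_4] = [v_2,v_3,v_4] − [v_0,v_3,v_4] + [v_0,v_2,v_4] − [v_0,v_2,v_3],
  ∂[v_0,v_1,v_2,v_4] = [v_1,v_2,v_4] − [v_0,v_2,v_4] + [v_0,v_1,v_4] − [v_0,v_1,v_2].
As a 10×5 matrix over Z this has rank 4, with invariant factors (1,1,1,1).

Computing H_k = (kernel of ∂_k) / (image of ∂_{k+1}):

  H_2: rank ker ∂_2 − rank ∂_3 = (10 − 6) − 4 = 0, and the invariant factors of ∂_3 are all 1, so H_2 ≅ 0.

H_2 = 0.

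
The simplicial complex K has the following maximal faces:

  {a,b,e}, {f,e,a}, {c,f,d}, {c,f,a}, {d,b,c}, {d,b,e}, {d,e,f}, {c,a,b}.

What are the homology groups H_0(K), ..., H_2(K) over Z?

H_0 = Z,  H_1 = 0,  H_2 = Z.

Fix the vertex order a < b < c < d < e < f and write every simplex with vertices in increasing order. Then dim K = 2 and the simplices of K are:

  0-simplices (6): a, b, c, d, e, f
  1-simplices (12): ab, ac, ae, af, bc, bd, be, cd, cf, de, df, ef
  2-simplices (8): abc, abe, acf, aef, bcd, bde, cdf, def

so the chain groups are C_0 ≅ Z^6, C_1 ≅ Z^12, C_2 ≅ Z^8.

Boundary ∂_1: C_1 → C_0 sends each edge [p,q] (with p < q) to q − p. For instance
  ∂ac = c − a.
As a 6×12 matrix over Z this has rank 5, with invariant factors (1,1,1,1,1).

Boundary ∂_2: C_2 → C_1 sends each 2-simplex [p,q,r] to [q,r] − [p,r] + [p,q]. For instance
  ∂bcd = cd − bd + bc,
  ∂bde = de − be + bd.
The resulting 12×8 matrix has rank 7, and its Smith normal form has invariant factors (1,1,1,1,1,1,1).

From H_k ≅ ker(∂_k) / im(∂_{k+1}) we obtain:

  H_0: rank C_0 − rank ∂_1 = 6 − 5 = 1, and the invariant factors of ∂_1 are all 1, so H_0 = Z.
  H_1: rank ker ∂_1 − rank ∂_2 = (12 − 5) − 7 = 0, and the invariant factors of ∂_2 are all 1, so H_1 = 0.
  H_2: rank ker ∂_2 − rank ∂_3 = (8 − 7) − 0 = 1, and there is no ∂_3, so H_2 = Z.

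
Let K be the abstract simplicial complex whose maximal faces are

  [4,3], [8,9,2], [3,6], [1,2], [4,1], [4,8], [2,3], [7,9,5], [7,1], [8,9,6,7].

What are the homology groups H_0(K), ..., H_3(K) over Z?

Take the total order 1 < 2 < 3 < 4 < 5 < 6 < 7 < 8 < 9 on the vertex set. Then K (dimension 3) consists of the simplices:

  0-simplices (9): [1], [2], [3], [4], [5], [6], [7], [8], [9]
  1-simplices (17): [1,2], [1,4], [1,7], [2,3], [2,8], [2,9], [3,4], [3,6], [4,8], [5,7], [5,9], [6,7], [6,8], [6,9], [7,8], [7,9], [8,9]
  2-simplices (6): [2,8,9], [5,7,9], [6,7,8], [6,7,9], [6,8,9], [7,8,9]
  3-simplices (1): [6,7,8,9]

Hence C_0 ≅ Z^9, C_1 ≅ Z^17, C_2 ≅ Z^6, C_3 ≅ Z^1.

The boundary map ∂_1: C_1 → C_0 maps an edge to its endpoints' difference, ∂[p,q] = q − p. For instance
  ∂[7,8] = [8] − [7].
As a 9×17 matrix over Z this has rank 8, with invariant factors (1,1,1,1,1,1,1,1).

The boundary map ∂_2: C_2 → C_1 acts by ∂[p,q,r] = [q,r] − [p,r] + [p,q]. For instance
  ∂[2,8,9] = [8,9] − [2,9] + [2,8],
  ∂[6,7,8] = [7,8] − [6,8] + [6,7].
As a 17×6 matrix over Z this has rank 5, with invariant factors (1,1,1,1,1).

Boundary ∂_3: C_3 → C_2 sends each 3-simplex σ to the alternating sum Σ_i (−1)^i (σ with its i-th vertex removed). For instance
  ∂[6,7,8,9] = [7,8,9] − [6,8,9] + [6,7,9] − [6,7,8].
This gives a 6×1 integer matrix of rank 1; reducing to Smith normal form yields diagonal entries (1).

From H_k ≅ ker(∂_k) / im(∂_{k+1}) we obtain:

  H_0: rank C_0 − rank ∂_1 = 9 − 8 = 1, and the invariant factors of ∂_1 are all 1, so H_0 = Z.
  H_1: rank ker ∂_1 − rank ∂_2 = (17 − 8) − 5 = 4, and the invariant factors of ∂_2 are all 1, so H_1 = Z^4.
  H_2: rank ker ∂_2 − rank ∂_3 = (6 − 5) − 1 = 0, and the invariant factors of ∂_3 are all 1, so H_2 = 0.
  H_3: rank ker ∂_3 − rank ∂_4 = (1 − 1) − 0 = 0, and there is no ∂_4, so H_3 = 0.

H_0 = Z,  H_1 = Z^4,  H_2 = 0,  H_3 = 0.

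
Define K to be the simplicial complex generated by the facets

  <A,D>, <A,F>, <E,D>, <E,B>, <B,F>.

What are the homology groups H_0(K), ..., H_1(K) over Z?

We work with the vertex ordering A < B < D < E < F. The simplices of K, each written with vertices in increasing order, are:

  0-simplices (5): A, B, D, E, F
  1-simplices (5): AD, AF, BE, BF, DE

so the chain groups are C_0 ≅ Z^5, C_1 ≅ Z^5.

The boundary map ∂_1: C_1 → C_0 is given by ∂[p,q] = [q] − [p]. For instance
  ∂DE = E − D.
As a 5×5 matrix over Z this has rank 4, with invariant factors (1,1,1,1).

From H_k ≅ ker(∂_k) / im(∂_{k+1}) we obtain:

  H_0: rank C_0 − rank ∂_1 = 5 − 4 = 1, and the invariant factors of ∂_1 are all 1, so H_0 = Z.
  H_1: rank ker ∂_1 − rank ∂_2 = (5 − 4) − 0 = 1, and there is no ∂_2, so H_1 = Z.

(K is a triangulation of the circle S^1.)

H_0 ≅ Z,  H_1 ≅ Z.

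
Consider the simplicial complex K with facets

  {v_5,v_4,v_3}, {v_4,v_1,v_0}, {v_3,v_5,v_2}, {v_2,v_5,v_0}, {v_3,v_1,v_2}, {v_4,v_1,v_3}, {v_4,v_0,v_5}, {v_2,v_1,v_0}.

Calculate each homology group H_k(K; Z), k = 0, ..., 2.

H_0 ≅ Z,  H_1 = 0,  H_2 ≅ Z.

Take the total order v_0 < v_1 < v_2 < v_3 < v_4 < v_5 on the vertex set. Then K (dimension 2) consists of the simplices:

  0-simplices (6): [v_0], [v_1], [v_2], [v_3], [v_4], [v_5]
  1-simplices (12): [v_0,v_1], [v_0,v_2], [v_0,v_4], [v_0,v_5], [v_1,v_2], [v_1,v_3], [v_1,v_4], [v_2,v_3], [v_2,v_5], [v_3,v_4], [v_3,v_5], [v_4,v_5]
  2-simplices (8): [v_0,v_1,v_2], [v_0,v_1,v_4], [v_0,v_2,v_5], [v_0,v_4,v_5], [v_1,v_2,v_3], [v_1,v_3,v_4], [v_2,v_3,v_5], [v_3,v_4,v_5]

Hence C_0 ≅ Z^6, C_1 ≅ Z^12, C_2 ≅ Z^8.

Boundary ∂_1: C_1 → C_0 maps an edge to its endpoints' difference, ∂[p,q] = q − p.
As a 6×12 matrix over Z this has rank 5, with invariant factors (1,1,1,1,1).

The boundary map ∂_2: C_2 → C_1 sends each 2-simplex [p,q,r] to [q,r] − [p,r] + [p,q]. For instance
  ∂[v_0,v_4,v_5] = [v_4,v_5] − [v_0,v_5] + [v_0,v_4],
  ∂[v_3,v_4,v_5] = [v_4,v_5] − [v_3,v_5] + [v_3,v_4].
The 12×8 boundary matrix has rank 7 and Smith normal form diag(1,1,1,1,1,1,1).

Now H_k = ker ∂_k / im ∂_{k+1}, so:

  H_0: rank C_0 − rank ∂_1 = 6 − 5 = 1, and the invariant factors of ∂_1 are all 1, so H_0 ≅ Z.
  H_1: rank ker ∂_1 − rank ∂_2 = (12 − 5) − 7 = 0, and the invariant factors of ∂_2 are all 1, so H_1 ≅ 0.
  H_2: rank ker ∂_2 − rank ∂_3 = (8 − 7) − 0 = 1, and there is no ∂_3, so H_2 ≅ Z.

As a check, the Euler characteristic is 6 − 12 + 8 = 2, which agrees with 1 − 0 + 1 = 2.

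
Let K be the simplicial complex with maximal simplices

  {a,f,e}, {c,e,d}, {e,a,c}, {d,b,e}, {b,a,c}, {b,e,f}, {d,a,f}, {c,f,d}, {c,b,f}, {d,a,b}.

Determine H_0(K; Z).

H_0 = Z.

We work with the vertex ordering a < b < c < d < e < f. The simplices of K, each written with vertices in increasing order, are:

  0-simplices (6): a, b, c, d, e, f
  1-simplices (15): ab, ac, ad, ae, af, bc, bd, be, bf, cd, ce, cf, de, df, ef
  2-simplices (10): abc, abd, ace, adf, aef, bcf, bde, bef, cde, cdf

so the chain groups are C_0 ≅ Z^6, C_1 ≅ Z^15, C_2 ≅ Z^10.

Boundary ∂_1: C_1 → C_0 is given by ∂[p,q] = [q] − [p]. For instance
  ∂ae = e − a.
This gives a 6×15 integer matrix of rank 5; reducing to Smith normal form yields diagonal entries (1,1,1,1,1).

∂_2: C_2 → C_1 sends each 2-simplex [p,q,r] to [q,r] − [p,r] + [p,q]. For instance
  ∂adf = df − af + ad,
  ∂aef = ef − af + ae.
The resulting 15×10 matrix has rank 10, and its Smith normal form has invariant factors (1,1,1,1,1,1,1,1,1,2).

Now H_k = ker ∂_k / im ∂_{k+1}, so:

  H_0: rank C_0 − rank ∂_1 = 6 − 5 = 1, and the invariant factors of ∂_1 are all 1, so H_0 = Z.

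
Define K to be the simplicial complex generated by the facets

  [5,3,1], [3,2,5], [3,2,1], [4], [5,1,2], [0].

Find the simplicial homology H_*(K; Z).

H_0 ≅ Z^3,  H_1 = 0,  H_2 ≅ Z.

Fix the vertex order 0 < 1 < 2 < 3 < 4 < 5 and write every simplex with vertices in increasing order. Then dim K = 2 and the simplices of K are:

  0-simplices (6): [0], [1], [2], [3], [4], [5]
  1-simplices (6): [1,2], [1,3], [1,5], [2,3], [2,5], [3,5]
  2-simplices (4): [1,2,3], [1,2,5], [1,3,5], [2,3,5]

so the chain groups are C_0 ≅ Z^6, C_1 ≅ Z^6, C_2 ≅ Z^4.

∂_1: C_1 → C_0 is given by ∂[p,q] = [q] − [p]. For instance
  ∂[3,5] = [5] − [3].
The resulting 6×6 matrix has rank 3, and its Smith normal form has invariant factors (1,1,1).

∂_2: C_2 → C_1 maps a triangle to the signed sum of its edges. For instance
  ∂[2,3,5] = [3,5] − [2,5] + [2,3],
  ∂[1,2,3] = [2,3] − [1,3] + [1,2].
As a 6×4 matrix over Z this has rank 3, with invariant factors (1,1,1).

Computing H_k = (kernel of ∂_k) / (image of ∂_{k+1}):

  H_0: rank C_0 − rank ∂_1 = 6 − 3 = 3, and the invariant factors of ∂_1 are all 1, so H_0 = Z^3.
  H_1: rank ker ∂_1 − rank ∂_2 = (6 − 3) − 3 = 0, and the invariant factors of ∂_2 are all 1, so H_1 = 0.
  H_2: rank ker ∂_2 − rank ∂_3 = (4 − 3) − 0 = 1, and there is no ∂_3, so H_2 = Z.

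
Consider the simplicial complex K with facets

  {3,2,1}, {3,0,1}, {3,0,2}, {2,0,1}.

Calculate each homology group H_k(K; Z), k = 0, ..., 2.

Order the vertices as 0 < 1 < 2 < 3. Listing each simplex with vertices in this order, K has dimension 2 with simplices:

  0-simplices (4): [0], [1], [2], [3]
  1-simplices (6): [0,1], [0,2], [0,3], [1,2], [1,3], [2,3]
  2-simplices (4): [0,1,2], [0,1,3], [0,2,3], [1,2,3]

Hence C_0 ≅ Z^4, C_1 ≅ Z^6, C_2 ≅ Z^4.

Boundary ∂_1: C_1 → C_0 is given by ∂[p,q] = [q] − [p].
As a 4×6 matrix over Z this has rank 3, with invariant factors (1,1,1).

∂_2: C_2 → C_1 sends each 2-simplex [p,q,r] to [q,r] − [p,r] + [p,q]. For instance
  ∂[0,2,3] = [2,3] − [0,3] + [0,2],
  ∂[0,1,3] = [1,3] − [0,3] + [0,1].
This gives a 6×4 integer matrix of rank 3; reducing to Smith normal form yields diagonal entries (1,1,1).

Computing H_k = (kernel of ∂_k) / (image of ∂_{k+1}):

  H_0: rank C_0 − rank ∂_1 = 4 − 3 = 1, and the invariant factors of ∂_1 are all 1, so H_0 ≅ Z.
  H_1: rank ker ∂_1 − rank ∂_2 = (6 − 3) − 3 = 0, and the invariant factors of ∂_2 are all 1, so H_1 ≅ 0.
  H_2: rank ker ∂_2 − rank ∂_3 = (4 − 3) − 0 = 1, and there is no ∂_3, so H_2 ≅ Z.

H_0 ≅ Z,  H_1 = 0,  H_2 ≅ Z.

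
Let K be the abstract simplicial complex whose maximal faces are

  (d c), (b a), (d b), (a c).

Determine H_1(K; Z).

H_1 = Z.

Take the total order a < b < c < d on the vertex set. Then K (dimension 1) consists of the simplices:

  0-simplices (4): a, b, c, d
  1-simplices (4): ab, ac, bd, cd

so the chain groups are C_0 ≅ Z^4, C_1 ≅ Z^4.

Boundary ∂_1: C_1 → C_0 maps an edge to its endpoints' difference, ∂[p,q] = q − p. For instance
  ∂bd = d − b.
The resulting 4×4 matrix has rank 3, and its Smith normal form has invariant factors (1,1,1).

Reading off H_k = ker ∂_k / im ∂_{k+1}:

  H_1: rank ker ∂_1 − rank ∂_2 = (4 − 3) − 0 = 1, and there is no ∂_2, so H_1 ≅ Z.

(K is a triangulation of the circle S^1.)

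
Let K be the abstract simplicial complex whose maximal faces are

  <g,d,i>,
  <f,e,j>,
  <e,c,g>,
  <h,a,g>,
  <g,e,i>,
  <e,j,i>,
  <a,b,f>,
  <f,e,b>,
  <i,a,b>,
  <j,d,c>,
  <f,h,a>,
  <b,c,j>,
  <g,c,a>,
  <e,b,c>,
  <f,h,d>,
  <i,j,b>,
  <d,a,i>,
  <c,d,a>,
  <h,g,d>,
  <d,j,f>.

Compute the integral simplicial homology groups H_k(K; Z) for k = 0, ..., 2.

Order the vertices as a < b < c < d < e < f < g < h < i < j. Listing each simplex with vertices in this order, K has dimension 2 with simplices:

  0-simplices (10): a, b, c, d, e, f, g, h, i, j
  1-simplices (30): ab, ac, ad, af, ag, ah, ai, bc, be, bf, bi, bj, cd, ce, cg, cj, df, dg, dh, di, dj, ef, eg, ei, ej, fh, fj, gh, gi, ij
  2-simplices (20): abf, abi, acd, acg, adi, afh, agh, bce, bcj, bef, bij, cdj, ceg, dfh, dfj, dgh, dgi, efj, egi, eij

Hence C_0 ≅ Z^10, C_1 ≅ Z^30, C_2 ≅ Z^20.

The boundary map ∂_1: C_1 → C_0 is given by ∂[p,q] = [q] − [p].
The 10×30 boundary matrix has rank 9 and Smith normal form diag(1,1,1,1,1,1,1,1,1).

∂_2: C_2 → C_1 acts by ∂[p,q,r] = [q,r] − [p,r] + [p,q]. For instance
  ∂egi = gi − ei + eg,
  ∂dgh = gh − dh + dg.
This gives a 30×20 integer matrix of rank 20; reducing to Smith normal form yields diagonal entries (1,1,1,1,1,1,1,1,1,1,1,1,1,1,1,1,1,1,1,2).

Reading off H_k = ker ∂_k / im ∂_{k+1}:

  H_0: rank C_0 − rank ∂_1 = 10 − 9 = 1, and the invariant factors of ∂_1 are all 1, so H_0 = Z.
  H_1: rank ker ∂_1 − rank ∂_2 = (30 − 9) − 20 = 1, and ∂_2 has invariant factor 2 > 1, so H_1 = Z ⊕ Z/2.
  H_2: rank ker ∂_2 − rank ∂_3 = (20 − 20) − 0 = 0, and there is no ∂_3, so H_2 = 0.

H_0 = Z,  H_1 = Z ⊕ Z/2,  H_2 = 0.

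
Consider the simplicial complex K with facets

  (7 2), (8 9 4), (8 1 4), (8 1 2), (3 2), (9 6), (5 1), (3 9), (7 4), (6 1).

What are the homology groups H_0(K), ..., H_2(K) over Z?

K has 9 vertices, 14 edges, 3 triangles.
rank ∂_0 = 0, rank ∂_1 = 8 ⇒ b_0 = 9 − 0 − 8 = 1; all invariant factors of ∂_1 are 1 so no torsion. So H_0 = Z.
rank ∂_1 = 8, rank ∂_2 = 3 ⇒ b_1 = 14 − 8 − 3 = 3; all invariant factors of ∂_2 are 1 so no torsion. So H_1 = Z^3.
rank ∂_2 = 3, rank ∂_3 = 0 ⇒ b_2 = 3 − 3 − 0 = 0. So H_2 = 0.

H_0 = Z,  H_1 = Z^3,  H_2 = 0.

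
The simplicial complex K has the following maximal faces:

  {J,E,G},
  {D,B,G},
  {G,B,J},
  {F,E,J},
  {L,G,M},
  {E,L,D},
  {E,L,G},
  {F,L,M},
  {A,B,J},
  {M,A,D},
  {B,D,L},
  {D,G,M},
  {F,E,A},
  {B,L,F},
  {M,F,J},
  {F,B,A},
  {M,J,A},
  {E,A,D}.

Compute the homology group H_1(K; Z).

H_1 ≅ Z × Z/2.

K has 9 vertices, 27 edges, 18 triangles.
rank ∂_1 = 8, rank ∂_2 = 18 ⇒ b_1 = 27 − 8 − 18 = 1; ∂_2 has invariant factor(s) [2] giving torsion. So H_1 ≅ Z × Z/2.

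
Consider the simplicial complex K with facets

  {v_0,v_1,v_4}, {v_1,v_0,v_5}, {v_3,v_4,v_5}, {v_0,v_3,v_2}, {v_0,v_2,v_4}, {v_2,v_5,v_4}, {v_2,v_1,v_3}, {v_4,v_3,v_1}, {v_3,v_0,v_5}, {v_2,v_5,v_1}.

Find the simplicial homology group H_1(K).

We work with the vertex ordering v_0 < v_1 < v_2 < v_3 < v_4 < v_5. The simplices of K, each written with vertices in increasing order, are:

  0-simplices (6): [v_0], [v_1], [v_2], [v_3], [v_4], [v_5]
  1-simplices (15): (15 of them)
  2-simplices (10): [v_0,v_1,v_4], [v_0,v_1,v_5], [v_0,v_2,v_3], [v_0,v_2,v_4], [v_0,v_3,v_5], [v_1,v_2,v_3], [v_1,v_2,v_5], [v_1,v_3,v_4], [v_2,v_4,v_5], [v_3,v_4,v_5]

so the chain groups are C_0 ≅ Z^6, C_1 ≅ Z^15, C_2 ≅ Z^10.

∂_1: C_1 → C_0 is given by ∂[p,q] = [q] − [p]. For instance
  ∂[v_2,v_5] = [v_5] − [v_2].
This gives a 6×15 integer matrix of rank 5; reducing to Smith normal form yields diagonal entries (1,1,1,1,1).

Boundary ∂_2: C_2 → C_1 acts by ∂[p,q,r] = [q,r] − [p,r] + [p,q]. For instance
  ∂[v_0,v_3,v_5] = [v_3,v_5] − [v_0,v_5] + [v_0,v_3],
  ∂[v_3,v_4,v_5] = [v_4,v_5] − [v_3,v_5] + [v_3,v_4].
The resulting 15×10 matrix has rank 10, and its Smith normal form has invariant factors (1,1,1,1,1,1,1,1,1,2).

From H_k ≅ ker(∂_k) / im(∂_{k+1}) we obtain:

  H_1: rank ker ∂_1 − rank ∂_2 = (15 − 5) − 10 = 0, and ∂_2 has invariant factor 2 > 1, so H_1 = Z/2.

H_1 ≅ Z/2.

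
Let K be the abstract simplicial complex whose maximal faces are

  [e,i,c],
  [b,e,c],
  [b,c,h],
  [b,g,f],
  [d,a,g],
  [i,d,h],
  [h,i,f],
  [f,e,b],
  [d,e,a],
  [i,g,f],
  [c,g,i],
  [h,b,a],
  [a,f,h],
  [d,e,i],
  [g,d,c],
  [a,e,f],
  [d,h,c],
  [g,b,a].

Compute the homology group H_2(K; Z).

H_2 = 0.

We work with the vertex ordering a < b < c < d < e < f < g < h < i. The simplices of K, each written with vertices in increasing order, are:

  0-simplices (9): a, b, c, d, e, f, g, h, i
  1-simplices (27): ab, ad, ae, af, ag, ah, bc, be, bf, bg, bh, cd, ce, cg, ch, ci, de, dg, dh, di, ef, ei, fg, fh, fi, gi, hi
  2-simplices (18): abg, abh, ade, adg, aef, afh, bce, bch, bef, bfg, cdg, cdh, cei, cgi, dei, dhi, fgi, fhi

giving chain groups C_0 ≅ Z^9, C_1 ≅ Z^27, C_2 ≅ Z^18.

Boundary ∂_1: C_1 → C_0 is given by ∂[p,q] = [q] − [p].
The resulting 9×27 matrix has rank 8, and its Smith normal form has invariant factors (1,1,1,1,1,1,1,1).

Boundary ∂_2: C_2 → C_1 maps a triangle to the signed sum of its edges. For instance
  ∂cdg = dg − cg + cd,
  ∂ade = de − ae + ad.
This gives a 27×18 integer matrix of rank 18; reducing to Smith normal form yields diagonal entries (1,1,1,1,1,1,1,1,1,1,1,1,1,1,1,1,1,2).

Computing H_k = (kernel of ∂_k) / (image of ∂_{k+1}):

  H_2: rank ker ∂_2 − rank ∂_3 = (18 − 18) − 0 = 0, and there is no ∂_3, so H_2 ≅ 0.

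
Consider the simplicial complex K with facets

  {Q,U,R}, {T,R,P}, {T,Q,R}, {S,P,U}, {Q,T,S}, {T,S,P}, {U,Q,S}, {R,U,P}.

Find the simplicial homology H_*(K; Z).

H_0 = Z,  H_1 = 0,  H_2 = Z.

K has 6 vertices, 12 edges, 8 triangles.
rank ∂_0 = 0, rank ∂_1 = 5 ⇒ b_0 = 6 − 0 − 5 = 1; all invariant factors of ∂_1 are 1 so no torsion. So H_0 = Z.
rank ∂_1 = 5, rank ∂_2 = 7 ⇒ b_1 = 12 − 5 − 7 = 0; all invariant factors of ∂_2 are 1 so no torsion. So H_1 = 0.
rank ∂_2 = 7, rank ∂_3 = 0 ⇒ b_2 = 8 − 7 − 0 = 1. So H_2 = Z.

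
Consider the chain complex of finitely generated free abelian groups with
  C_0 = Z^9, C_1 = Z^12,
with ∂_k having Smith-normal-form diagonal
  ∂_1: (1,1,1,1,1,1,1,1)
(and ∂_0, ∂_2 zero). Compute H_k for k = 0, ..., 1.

H_0 = Z,  H_1 = Z^4.

H_0: b_0 = 9 − 0 − 8 = 1; torsion from ∂_1 factors > 1: none. So H_0 = Z.
H_1: b_1 = 12 − 8 − 0 = 4; torsion from ∂_2 factors > 1: none. So H_1 = Z^4.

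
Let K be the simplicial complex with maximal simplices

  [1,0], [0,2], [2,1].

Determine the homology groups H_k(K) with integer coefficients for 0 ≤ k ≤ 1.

H_0 ≅ Z,  H_1 ≅ Z.

K has 3 vertices, 3 edges.
rank ∂_0 = 0, rank ∂_1 = 2 ⇒ b_0 = 3 − 0 − 2 = 1; all invariant factors of ∂_1 are 1 so no torsion. So H_0 ≅ Z.
rank ∂_1 = 2, rank ∂_2 = 0 ⇒ b_1 = 3 − 2 − 0 = 1. So H_1 ≅ Z.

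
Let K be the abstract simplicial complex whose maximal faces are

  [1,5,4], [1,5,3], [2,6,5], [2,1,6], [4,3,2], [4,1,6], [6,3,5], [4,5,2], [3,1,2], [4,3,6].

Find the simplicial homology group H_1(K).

Fix the vertex order 1 < 2 < 3 < 4 < 5 < 6 and write every simplex with vertices in increasing order. Then dim K = 2 and the simplices of K are:

  0-simplices (6): [1], [2], [3], [4], [5], [6]
  1-simplices (15): [1,2], [1,3], [1,4], [1,5], [1,6], [2,3], [2,4], [2,5], [2,6], [3,4], [3,5], [3,6], [4,5], [4,6], [5,6]
  2-simplices (10): [1,2,3], [1,2,6], [1,3,5], [1,4,5], [1,4,6], [2,3,4], [2,4,5], [2,5,6], [3,4,6], [3,5,6]

Hence C_0 ≅ Z^6, C_1 ≅ Z^15, C_2 ≅ Z^10.

The boundary map ∂_1: C_1 → C_0 maps an edge to its endpoints' difference, ∂[p,q] = q − p. For instance
  ∂[3,5] = [5] − [3].
This gives a 6×15 integer matrix of rank 5; reducing to Smith normal form yields diagonal entries (1,1,1,1,1).

The boundary map ∂_2: C_2 → C_1 maps a triangle to the signed sum of its edges. For instance
  ∂[1,2,3] = [2,3] − [1,3] + [1,2],
  ∂[1,4,6] = [4,6] − [1,6] + [1,4].
This gives a 15×10 integer matrix of rank 10; reducing to Smith normal form yields diagonal entries (1,1,1,1,1,1,1,1,1,2).

Now H_k = ker ∂_k / im ∂_{k+1}, so:

  H_1: rank ker ∂_1 − rank ∂_2 = (15 − 5) − 10 = 0, and ∂_2 has invariant factor 2 > 1, so H_1 = Z/2Z.

(K is a triangulation of the real projective plane RP^2.)

H_1 ≅ Z/2Z.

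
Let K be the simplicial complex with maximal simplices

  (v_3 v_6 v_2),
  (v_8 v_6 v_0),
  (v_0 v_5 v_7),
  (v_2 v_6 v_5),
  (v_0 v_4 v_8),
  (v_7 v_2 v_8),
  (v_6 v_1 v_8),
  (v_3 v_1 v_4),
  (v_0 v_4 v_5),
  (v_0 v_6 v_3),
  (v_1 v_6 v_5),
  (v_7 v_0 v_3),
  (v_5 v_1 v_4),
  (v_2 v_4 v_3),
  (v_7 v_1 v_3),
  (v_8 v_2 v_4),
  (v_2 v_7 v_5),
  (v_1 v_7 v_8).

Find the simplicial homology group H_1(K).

Take the total order v_0 < v_1 < v_2 < v_3 < v_4 < v_5 < v_6 < v_7 < v_8 on the vertex set. Then K (dimension 2) consists of the simplices:

  0-simplices (9): [v_0], [v_1], [v_2], [v_3], [v_4], [v_5], [v_6], [v_7], [v_8]
  1-simplices (27): (27 of them)
  2-simplices (18): (18 of them)

giving chain groups C_0 ≅ Z^9, C_1 ≅ Z^27, C_2 ≅ Z^18.

∂_1: C_1 → C_0 maps an edge to its endpoints' difference, ∂[p,q] = q − p.
As a 9×27 matrix over Z this has rank 8, with invariant factors (1,1,1,1,1,1,1,1).

Boundary ∂_2: C_2 → C_1 maps a triangle to the signed sum of its edges. For instance
  ∂[v_1,v_3,v_7] = [v_3,v_7] − [v_1,v_7] + [v_1,v_3],
  ∂[v_1,v_5,v_6] = [v_5,v_6] − [v_1,v_6] + [v_1,v_5].
The 27×18 boundary matrix has rank 17 and Smith normal form diag(1,1,1,1,1,1,1,1,1,1,1,1,1,1,1,1,1).

Now H_k = ker ∂_k / im ∂_{k+1}, so:

  H_1: rank ker ∂_1 − rank ∂_2 = (27 − 8) − 17 = 2, and the invariant factors of ∂_2 are all 1, so H_1 ≅ Z^2.

H_1 ≅ Z^2.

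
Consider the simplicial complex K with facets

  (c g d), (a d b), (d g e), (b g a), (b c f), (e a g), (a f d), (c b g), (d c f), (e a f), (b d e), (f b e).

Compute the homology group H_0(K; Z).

H_0 = Z.

We work with the vertex ordering a < b < c < d < e < f < g. The simplices of K, each written with vertices in increasing order, are:

  0-simplices (7): a, b, c, d, e, f, g
  1-simplices (18): ab, ad, ae, af, ag, bc, bd, be, bf, bg, cd, cf, cg, de, df, dg, ef, eg
  2-simplices (12): abd, abg, adf, aef, aeg, bcf, bcg, bde, bef, cdf, cdg, deg

giving chain groups C_0 ≅ Z^7, C_1 ≅ Z^18, C_2 ≅ Z^12.

∂_1: C_1 → C_0 is given by ∂[p,q] = [q] − [p]. For instance
  ∂ag = g − a.
As a 7×18 matrix over Z this has rank 6, with invariant factors (1,1,1,1,1,1).

∂_2: C_2 → C_1 maps a triangle to the signed sum of its edges. For instance
  ∂cdg = dg − cg + cd,
  ∂aeg = eg − ag + ae.
This gives a 18×12 integer matrix of rank 12; reducing to Smith normal form yields diagonal entries (1,1,1,1,1,1,1,1,1,1,1,2).

Computing H_k = (kernel of ∂_k) / (image of ∂_{k+1}):

  H_0: rank C_0 − rank ∂_1 = 7 − 6 = 1, and the invariant factors of ∂_1 are all 1, so H_0 = Z.

(K is a triangulation of the real projective plane RP^2.)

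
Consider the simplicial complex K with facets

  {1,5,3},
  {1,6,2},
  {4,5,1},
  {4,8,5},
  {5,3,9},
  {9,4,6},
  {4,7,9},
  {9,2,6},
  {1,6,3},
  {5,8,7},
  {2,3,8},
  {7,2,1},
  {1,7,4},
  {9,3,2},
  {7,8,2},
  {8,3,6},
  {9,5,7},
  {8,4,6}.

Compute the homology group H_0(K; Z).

H_0 ≅ Z.

Take the total order 1 < 2 < 3 < 4 < 5 < 6 < 7 < 8 < 9 on the vertex set. Then K (dimension 2) consists of the simplices:

  0-simplices (9): [1], [2], [3], [4], [5], [6], [7], [8], [9]
  1-simplices (27): (27 of them)
  2-simplices (18): [1,2,6], [1,2,7], [1,3,5], [1,3,6], [1,4,5], [1,4,7], [2,3,8], [2,3,9], [2,6,9], [2,7,8], [3,5,9], [3,6,8], [4,5,8], [4,6,8], [4,6,9], [4,7,9], [5,7,8], [5,7,9]

Hence C_0 ≅ Z^9, C_1 ≅ Z^27, C_2 ≅ Z^18.

∂_1: C_1 → C_0 sends each edge [p,q] (with p < q) to q − p.
As a 9×27 matrix over Z this has rank 8, with invariant factors (1,1,1,1,1,1,1,1).

The boundary map ∂_2: C_2 → C_1 sends each 2-simplex [p,q,r] to [q,r] − [p,r] + [p,q]. For instance
  ∂[1,4,7] = [4,7] − [1,7] + [1,4],
  ∂[5,7,8] = [7,8] − [5,8] + [5,7].
As a 27×18 matrix over Z this has rank 18, with invariant factors (1,1,1,1,1,1,1,1,1,1,1,1,1,1,1,1,1,2).

Computing H_k = (kernel of ∂_k) / (image of ∂_{k+1}):

  H_0: rank C_0 − rank ∂_1 = 9 − 8 = 1, and the invariant factors of ∂_1 are all 1, so H_0 = Z.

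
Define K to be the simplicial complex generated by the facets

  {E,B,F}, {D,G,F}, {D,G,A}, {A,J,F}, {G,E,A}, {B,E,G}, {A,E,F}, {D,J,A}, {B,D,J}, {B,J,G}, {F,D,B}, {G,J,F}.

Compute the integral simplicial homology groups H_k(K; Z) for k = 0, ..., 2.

Take the total order A < B < D < E < F < G < J on the vertex set. Then K (dimension 2) consists of the simplices:

  0-simplices (7): A, B, D, E, F, G, J
  1-simplices (18): AD, AE, AF, AG, AJ, BD, BE, BF, BG, BJ, DF, DG, DJ, EF, EG, FG, FJ, GJ
  2-simplices (12): ADG, ADJ, AEF, AEG, AFJ, BDF, BDJ, BEF, BEG, BGJ, DFG, FGJ

Hence C_0 ≅ Z^7, C_1 ≅ Z^18, C_2 ≅ Z^12.

The boundary map ∂_1: C_1 → C_0 maps an edge to its endpoints' difference, ∂[p,q] = q − p. For instance
  ∂FG = G − F.
As a 7×18 matrix over Z this has rank 6, with invariant factors (1,1,1,1,1,1).

The boundary map ∂_2: C_2 → C_1 sends each 2-simplex [p,q,r] to [q,r] − [p,r] + [p,q]. For instance
  ∂ADJ = DJ − AJ + AD,
  ∂DFG = FG − DG + DF.
The resulting 18×12 matrix has rank 12, and its Smith normal form has invariant factors (1,1,1,1,1,1,1,1,1,1,1,2).

Now H_k = ker ∂_k / im ∂_{k+1}, so:

  H_0: rank C_0 − rank ∂_1 = 7 − 6 = 1, and the invariant factors of ∂_1 are all 1, so H_0 = Z.
  H_1: rank ker ∂_1 − rank ∂_2 = (18 − 6) − 12 = 0, and ∂_2 has invariant factor 2 > 1, so H_1 = Z/2.
  H_2: rank ker ∂_2 − rank ∂_3 = (12 − 12) − 0 = 0, and there is no ∂_3, so H_2 = 0.

As a check, the Euler characteristic is 7 − 18 + 12 = 1, which agrees with 1 − 0 + 0 = 1.

H_0 = Z,  H_1 = Z/2,  H_2 = 0.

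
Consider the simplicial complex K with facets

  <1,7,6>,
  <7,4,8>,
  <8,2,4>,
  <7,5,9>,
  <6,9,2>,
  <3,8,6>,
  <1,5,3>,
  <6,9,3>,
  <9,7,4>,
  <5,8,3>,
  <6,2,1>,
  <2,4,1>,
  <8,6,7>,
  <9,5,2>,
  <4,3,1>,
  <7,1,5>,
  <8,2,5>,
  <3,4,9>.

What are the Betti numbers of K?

Take the total order 1 < 2 < 3 < 4 < 5 < 6 < 7 < 8 < 9 on the vertex set. Then K (dimension 2) consists of the simplices:

  0-simplices (9): [1], [2], [3], [4], [5], [6], [7], [8], [9]
  1-simplices (27): (27 of them)
  2-simplices (18): [1,2,4], [1,2,6], [1,3,4], [1,3,5], [1,5,7], [1,6,7], [2,4,8], [2,5,8], [2,5,9], [2,6,9], [3,4,9], [3,5,8], [3,6,8], [3,6,9], [4,7,8], [4,7,9], [5,7,9], [6,7,8]

Hence C_0 ≅ Z^9, C_1 ≅ Z^27, C_2 ≅ Z^18.

The boundary map ∂_1: C_1 → C_0 maps an edge to its endpoints' difference, ∂[p,q] = q − p.
The resulting 9×27 matrix has rank 8, and its Smith normal form has invariant factors (1,1,1,1,1,1,1,1).

∂_2: C_2 → C_1 acts by ∂[p,q,r] = [q,r] − [p,r] + [p,q]. For instance
  ∂[3,5,8] = [5,8] − [3,8] + [3,5],
  ∂[6,7,8] = [7,8] − [6,8] + [6,7].
The 27×18 boundary matrix has rank 17 and Smith normal form diag(1,1,1,1,1,1,1,1,1,1,1,1,1,1,1,1,1).

Computing H_k = (kernel of ∂_k) / (image of ∂_{k+1}):

  H_0: rank C_0 − rank ∂_1 = 9 − 8 = 1, and the invariant factors of ∂_1 are all 1, so H_0 ≅ Z.
  H_1: rank ker ∂_1 − rank ∂_2 = (27 − 8) − 17 = 2, and the invariant factors of ∂_2 are all 1, so H_1 ≅ Z^2.
  H_2: rank ker ∂_2 − rank ∂_3 = (18 − 17) − 0 = 1, and there is no ∂_3, so H_2 ≅ Z.

Hence the Betti numbers are b_0 = 1, b_1 = 2, b_2 = 1.

b_0 = 1, b_1 = 2, b_2 = 1.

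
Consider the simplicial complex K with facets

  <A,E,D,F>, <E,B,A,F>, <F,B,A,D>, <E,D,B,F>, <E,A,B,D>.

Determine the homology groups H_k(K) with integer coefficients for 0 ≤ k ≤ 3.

H_0 = Z,  H_1 = 0,  H_2 = 0,  H_3 = Z.

Fix the vertex order A < B < D < E < F and write every simplex with vertices in increasing order. Then dim K = 3 and the simplices of K are:

  0-simplices (5): A, B, D, E, F
  1-simplices (10): AB, AD, AE, AF, BD, BE, BF, DE, DF, EF
  2-simplices (10): ABD, ABE, ABF, ADE, ADF, AEF, BDE, BDF, BEF, DEF
  3-simplices (5): ABDE, ABDF, ABEF, ADEF, BDEF

giving chain groups C_0 ≅ Z^5, C_1 ≅ Z^10, C_2 ≅ Z^10, C_3 ≅ Z^5.

The boundary map ∂_1: C_1 → C_0 maps an edge to its endpoints' difference, ∂[p,q] = q − p. For instance
  ∂DE = E − D.
As a 5×10 matrix over Z this has rank 4, with invariant factors (1,1,1,1).

Boundary ∂_2: C_2 → C_1 maps a triangle to the signed sum of its edges. For instance
  ∂ABD = BD − AD + AB,
  ∂ADE = DE − AE + AD.
The 10×10 boundary matrix has rank 6 and Smith normal form diag(1,1,1,1,1,1).

The boundary map ∂_3: C_3 → C_2 sends each 3-simplex σ to the alternating sum Σ_i (−1)^i (σ with its i-th vertex removed). For instance
  ∂BDEF = DEF − BEF + BDF − BDE,
  ∂ABDF = BDF − ADF + ABF − ABD.
The resulting 10×5 matrix has rank 4, and its Smith normal form has invariant factors (1,1,1,1).

Now H_k = ker ∂_k / im ∂_{k+1}, so:

  H_0: rank C_0 − rank ∂_1 = 5 − 4 = 1, and the invariant factors of ∂_1 are all 1, so H_0 = Z.
  H_1: rank ker ∂_1 − rank ∂_2 = (10 − 4) − 6 = 0, and the invariant factors of ∂_2 are all 1, so H_1 = 0.
  H_2: rank ker ∂_2 − rank ∂_3 = (10 − 6) − 4 = 0, and the invariant factors of ∂_3 are all 1, so H_2 = 0.
  H_3: rank ker ∂_3 − rank ∂_4 = (5 − 4) − 0 = 1, and there is no ∂_4, so H_3 = Z.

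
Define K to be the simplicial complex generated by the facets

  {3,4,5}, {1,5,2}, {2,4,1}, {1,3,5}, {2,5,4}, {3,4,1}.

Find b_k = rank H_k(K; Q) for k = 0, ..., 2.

Fix the vertex order 1 < 2 < 3 < 4 < 5 and write every simplex with vertices in increasing order. Then dim K = 2 and the simplices of K are:

  0-simplices (5): [1], [2], [3], [4], [5]
  1-simplices (9): [1,2], [1,3], [1,4], [1,5], [2,4], [2,5], [3,4], [3,5], [4,5]
  2-simplices (6): [1,2,4], [1,2,5], [1,3,4], [1,3,5], [2,4,5], [3,4,5]

Hence C_0 ≅ Z^5, C_1 ≅ Z^9, C_2 ≅ Z^6.

Boundary ∂_1: C_1 → C_0 sends each edge [p,q] (with p < q) to q − p.
As a 5×9 matrix over Z this has rank 4, with invariant factors (1,1,1,1).

Boundary ∂_2: C_2 → C_1 sends each 2-simplex [p,q,r] to [q,r] − [p,r] + [p,q]. For instance
  ∂[1,2,4] = [2,4] − [1,4] + [1,2],
  ∂[1,2,5] = [2,5] − [1,5] + [1,2].
The 9×6 boundary matrix has rank 5 and Smith normal form diag(1,1,1,1,1).

Now H_k = ker ∂_k / im ∂_{k+1}, so:

  H_0: rank C_0 − rank ∂_1 = 5 − 4 = 1, and the invariant factors of ∂_1 are all 1, so H_0 = Z.
  H_1: rank ker ∂_1 − rank ∂_2 = (9 − 4) − 5 = 0, and the invariant factors of ∂_2 are all 1, so H_1 = 0.
  H_2: rank ker ∂_2 − rank ∂_3 = (6 − 5) − 0 = 1, and there is no ∂_3, so H_2 = Z.

Hence the Betti numbers are b_0 = 1, b_1 = 0, b_2 = 1.

b_0 = 1, b_1 = 0, b_2 = 1.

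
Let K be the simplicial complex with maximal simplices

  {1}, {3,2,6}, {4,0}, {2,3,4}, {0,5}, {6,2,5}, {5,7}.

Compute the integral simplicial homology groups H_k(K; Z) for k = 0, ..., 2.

H_0 = Z^2,  H_1 = Z,  H_2 = 0.

Order the vertices as 0 < 1 < 2 < 3 < 4 < 5 < 6 < 7. Listing each simplex with vertices in this order, K has dimension 2 with simplices:

  0-simplices (8): [0], [1], [2], [3], [4], [5], [6], [7]
  1-simplices (10): [0,4], [0,5], [2,3], [2,4], [2,5], [2,6], [3,4], [3,6], [5,6], [5,7]
  2-simplices (3): [2,3,4], [2,3,6], [2,5,6]

giving chain groups C_0 ≅ Z^8, C_1 ≅ Z^10, C_2 ≅ Z^3.

The boundary map ∂_1: C_1 → C_0 maps an edge to its endpoints' difference, ∂[p,q] = q − p. For instance
  ∂[0,4] = [4] − [0].
The 8×10 boundary matrix has rank 6 and Smith normal form diag(1,1,1,1,1,1).

The boundary map ∂_2: C_2 → C_1 acts by ∂[p,q,r] = [q,r] − [p,r] + [p,q]. For instance
  ∂[2,3,6] = [3,6] − [2,6] + [2,3],
  ∂[2,3,4] = [3,4] − [2,4] + [2,3].
As a 10×3 matrix over Z this has rank 3, with invariant factors (1,1,1).

Now H_k = ker ∂_k / im ∂_{k+1}, so:

  H_0: rank C_0 − rank ∂_1 = 8 − 6 = 2, and the invariant factors of ∂_1 are all 1, so H_0 = Z^2.
  H_1: rank ker ∂_1 − rank ∂_2 = (10 − 6) − 3 = 1, and the invariant factors of ∂_2 are all 1, so H_1 = Z.
  H_2: rank ker ∂_2 − rank ∂_3 = (3 − 3) − 0 = 0, and there is no ∂_3, so H_2 = 0.

As a check, the Euler characteristic is 8 − 10 + 3 = 1, which agrees with 2 − 1 + 0 = 1.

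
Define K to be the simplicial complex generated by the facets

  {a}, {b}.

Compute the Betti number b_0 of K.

Order the vertices as a < b. Listing each simplex with vertices in this order, K has dimension 0 with simplices:

  0-simplices (2): a, b

so the chain groups are C_0 ≅ Z^2.

Now H_k = ker ∂_k / im ∂_{k+1}, so:

  H_0: rank C_0 − rank ∂_1 = 2 − 0 = 2, and there is no ∂_1, so H_0 ≅ Z^2.

Hence the Betti numbers are b_0 = 2.

b_0 = 2.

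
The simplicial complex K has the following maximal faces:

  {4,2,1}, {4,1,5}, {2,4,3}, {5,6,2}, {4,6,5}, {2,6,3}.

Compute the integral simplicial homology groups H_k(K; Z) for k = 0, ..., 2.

K has 6 vertices, 12 edges, 6 triangles.
rank ∂_0 = 0, rank ∂_1 = 5 ⇒ b_0 = 6 − 0 − 5 = 1; all invariant factors of ∂_1 are 1 so no torsion. So H_0 ≅ Z.
rank ∂_1 = 5, rank ∂_2 = 6 ⇒ b_1 = 12 − 5 − 6 = 1; all invariant factors of ∂_2 are 1 so no torsion. So H_1 ≅ Z.
rank ∂_2 = 6, rank ∂_3 = 0 ⇒ b_2 = 6 − 6 − 0 = 0. So H_2 ≅ 0.

H_0 = Z,  H_1 = Z,  H_2 = 0.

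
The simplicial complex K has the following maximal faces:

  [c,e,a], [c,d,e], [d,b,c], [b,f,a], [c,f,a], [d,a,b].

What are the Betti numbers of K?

b_0 = 1, b_1 = 1, b_2 = 0.

K has 6 vertices, 12 edges, 6 triangles.
rank ∂_0 = 0, rank ∂_1 = 5 ⇒ b_0 = 6 − 0 − 5 = 1; all invariant factors of ∂_1 are 1 so no torsion. So H_0 ≅ Z.
rank ∂_1 = 5, rank ∂_2 = 6 ⇒ b_1 = 12 − 5 − 6 = 1; all invariant factors of ∂_2 are 1 so no torsion. So H_1 ≅ Z.
rank ∂_2 = 6, rank ∂_3 = 0 ⇒ b_2 = 6 − 6 − 0 = 0. So H_2 ≅ 0.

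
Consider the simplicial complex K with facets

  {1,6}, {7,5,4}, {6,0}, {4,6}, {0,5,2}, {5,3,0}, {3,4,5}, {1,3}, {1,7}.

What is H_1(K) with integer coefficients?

H_1 ≅ Z^3.

Fix the vertex order 0 < 1 < 2 < 3 < 4 < 5 < 6 < 7 and write every simplex with vertices in increasing order. Then dim K = 2 and the simplices of K are:

  0-simplices (8): [0], [1], [2], [3], [4], [5], [6], [7]
  1-simplices (14): [0,2], [0,3], [0,5], [0,6], [1,3], [1,6], [1,7], [2,5], [3,4], [3,5], [4,5], [4,6], [4,7], [5,7]
  2-simplices (4): [0,2,5], [0,3,5], [3,4,5], [4,5,7]

Hence C_0 ≅ Z^8, C_1 ≅ Z^14, C_2 ≅ Z^4.

Boundary ∂_1: C_1 → C_0 is given by ∂[p,q] = [q] − [p]. For instance
  ∂[4,5] = [5] − [4].
The resulting 8×14 matrix has rank 7, and its Smith normal form has invariant factors (1,1,1,1,1,1,1).

Boundary ∂_2: C_2 → C_1 acts by ∂[p,q,r] = [q,r] − [p,r] + [p,q]. For instance
  ∂[0,2,5] = [2,5] − [0,5] + [0,2],
  ∂[4,5,7] = [5,7] − [4,7] + [4,5].
This gives a 14×4 integer matrix of rank 4; reducing to Smith normal form yields diagonal entries (1,1,1,1).

From H_k ≅ ker(∂_k) / im(∂_{k+1}) we obtain:

  H_1: rank ker ∂_1 − rank ∂_2 = (14 − 7) − 4 = 3, and the invariant factors of ∂_2 are all 1, so H_1 ≅ Z^3.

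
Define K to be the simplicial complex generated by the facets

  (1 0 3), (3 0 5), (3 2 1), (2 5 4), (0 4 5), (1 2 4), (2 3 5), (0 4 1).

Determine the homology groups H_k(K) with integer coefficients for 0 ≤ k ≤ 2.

We work with the vertex ordering 0 < 1 < 2 < 3 < 4 < 5. The simplices of K, each written with vertices in increasing order, are:

  0-simplices (6): [0], [1], [2], [3], [4], [5]
  1-simplices (12): [0,1], [0,3], [0,4], [0,5], [1,2], [1,3], [1,4], [2,3], [2,4], [2,5], [3,5], [4,5]
  2-simplices (8): [0,1,3], [0,1,4], [0,3,5], [0,4,5], [1,2,3], [1,2,4], [2,3,5], [2,4,5]

Hence C_0 ≅ Z^6, C_1 ≅ Z^12, C_2 ≅ Z^8.

Boundary ∂_1: C_1 → C_0 maps an edge to its endpoints' difference, ∂[p,q] = q − p.
This gives a 6×12 integer matrix of rank 5; reducing to Smith normal form yields diagonal entries (1,1,1,1,1).

∂_2: C_2 → C_1 sends each 2-simplex [p,q,r] to [q,r] − [p,r] + [p,q]. For instance
  ∂[0,1,4] = [1,4] − [0,4] + [0,1],
  ∂[1,2,3] = [2,3] − [1,3] + [1,2].
As a 12×8 matrix over Z this has rank 7, with invariant factors (1,1,1,1,1,1,1).

Now H_k = ker ∂_k / im ∂_{k+1}, so:

  H_0: rank C_0 − rank ∂_1 = 6 − 5 = 1, and the invariant factors of ∂_1 are all 1, so H_0 = Z.
  H_1: rank ker ∂_1 − rank ∂_2 = (12 − 5) − 7 = 0, and the invariant factors of ∂_2 are all 1, so H_1 = 0.
  H_2: rank ker ∂_2 − rank ∂_3 = (8 − 7) − 0 = 1, and there is no ∂_3, so H_2 = Z.

As a check, the Euler characteristic is 6 − 12 + 8 = 2, which agrees with 1 − 0 + 1 = 2.

H_0 = Z,  H_1 = 0,  H_2 = Z.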